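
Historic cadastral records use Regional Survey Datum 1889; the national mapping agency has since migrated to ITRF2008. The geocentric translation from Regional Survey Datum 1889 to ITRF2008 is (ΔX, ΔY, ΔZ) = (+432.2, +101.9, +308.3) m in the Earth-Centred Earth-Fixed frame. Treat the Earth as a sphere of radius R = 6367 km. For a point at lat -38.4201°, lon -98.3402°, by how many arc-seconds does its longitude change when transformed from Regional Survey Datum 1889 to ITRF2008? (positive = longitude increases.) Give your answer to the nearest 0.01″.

Δλ = 17.07″

sin φ = -0.621423, cos φ = 0.783476, sin λ = -0.989424, cos λ = -0.145050.
East component: ΔE = −sin λ·ΔX + cos λ·ΔY = −(-0.989424)(432.2) + (-0.145050)(101.9) = 412.85 m.
1° of latitude spans πR/180 = 111125 m; at latitude φ, 1° of longitude spans that × cos φ = 87063.8 m, so Δλ = 412.85 / 87063.8 × 3600 = 17.071″.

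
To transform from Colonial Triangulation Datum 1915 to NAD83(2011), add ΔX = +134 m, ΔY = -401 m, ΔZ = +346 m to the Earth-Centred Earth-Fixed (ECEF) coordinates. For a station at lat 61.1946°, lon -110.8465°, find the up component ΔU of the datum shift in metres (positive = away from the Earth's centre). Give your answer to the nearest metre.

The local up (radial) axis is (cos φ cos λ, cos φ sin λ, sin φ), giving ΔU = -22.977 + 180.568 + 303.186 = 460.78 m.

ΔU = 461 m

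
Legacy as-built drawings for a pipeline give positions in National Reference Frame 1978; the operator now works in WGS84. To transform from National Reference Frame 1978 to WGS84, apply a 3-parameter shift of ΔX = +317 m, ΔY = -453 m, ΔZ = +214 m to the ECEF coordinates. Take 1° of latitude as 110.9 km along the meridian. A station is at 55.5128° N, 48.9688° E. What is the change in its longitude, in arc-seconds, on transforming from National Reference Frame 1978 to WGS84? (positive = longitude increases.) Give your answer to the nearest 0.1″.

sin φ = 0.824253, cos φ = 0.566222, sin λ = 0.754352, cos λ = 0.656470.
East component: ΔE = −sin λ·ΔX + cos λ·ΔY = −(0.754352)(317) + (0.656470)(-453) = -536.51 m.
1° of latitude spans 110900 m; at latitude φ, 1° of longitude spans that × cos φ = 62794.0 m, so Δλ = -536.51 / 62794.0 × 3600 = -30.758″.

Δλ = -30.8″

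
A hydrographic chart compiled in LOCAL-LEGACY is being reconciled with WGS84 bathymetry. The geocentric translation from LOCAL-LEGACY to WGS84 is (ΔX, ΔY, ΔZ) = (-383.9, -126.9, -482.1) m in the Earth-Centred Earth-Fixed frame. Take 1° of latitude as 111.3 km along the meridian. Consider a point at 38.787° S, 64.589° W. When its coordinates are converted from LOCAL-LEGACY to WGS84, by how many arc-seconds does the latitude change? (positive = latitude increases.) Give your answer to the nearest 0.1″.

sin φ = -0.626427, cos φ = 0.779480, sin λ = -0.903253, cos λ = 0.429109.
North component: ΔN = −sin φ cos λ·ΔX − sin φ sin λ·ΔY + cos φ·ΔZ = −(-0.626427)(0.429109)(-383.9) − (-0.626427)(-0.903253)(-126.9) + (0.779480)(-482.1) = -407.18 m.
1° of latitude spans 111300 m, so Δφ = -407.18 / 111300 × 3600 = -13.170″.

Δφ = -13.2″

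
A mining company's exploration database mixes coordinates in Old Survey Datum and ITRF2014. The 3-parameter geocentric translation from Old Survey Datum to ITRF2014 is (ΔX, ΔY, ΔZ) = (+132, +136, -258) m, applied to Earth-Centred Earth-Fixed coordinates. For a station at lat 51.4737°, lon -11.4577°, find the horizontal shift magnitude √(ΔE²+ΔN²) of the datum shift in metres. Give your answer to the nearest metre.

The local east axis at (φ, λ) is (−sin λ, cos λ, 0), so ΔE = −sin(-11.4577°)·132 + cos(-11.4577°)·136 = 159.51 m.
The local north axis is (−sin φ cos λ, −sin φ sin λ, cos φ), giving ΔN = -101.209 + 21.135 − 160.701 = -240.78 m.
Horizontal magnitude = √(ΔE² + ΔN²) = √(159.51² + (-240.78)²) = 288.82 m.

289 m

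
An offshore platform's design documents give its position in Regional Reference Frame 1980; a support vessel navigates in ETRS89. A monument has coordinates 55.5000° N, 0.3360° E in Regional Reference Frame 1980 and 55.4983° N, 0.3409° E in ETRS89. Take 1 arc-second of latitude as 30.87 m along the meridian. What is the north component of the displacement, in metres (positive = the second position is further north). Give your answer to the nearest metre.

Δφ = 55.4983° − 55.5000° = -0.0017°; Δλ = 0.3409° − 0.3360° = +0.0049°.
1° of latitude = 3600 × 30.87 = 111132 m.
ΔN = Δφ × 111132 = -188.9 m; ΔE = Δλ × 111132 × cos(55.5000°) = +0.0049 × 111132 × 0.566406 = 308.4 m.

ΔN = -189 m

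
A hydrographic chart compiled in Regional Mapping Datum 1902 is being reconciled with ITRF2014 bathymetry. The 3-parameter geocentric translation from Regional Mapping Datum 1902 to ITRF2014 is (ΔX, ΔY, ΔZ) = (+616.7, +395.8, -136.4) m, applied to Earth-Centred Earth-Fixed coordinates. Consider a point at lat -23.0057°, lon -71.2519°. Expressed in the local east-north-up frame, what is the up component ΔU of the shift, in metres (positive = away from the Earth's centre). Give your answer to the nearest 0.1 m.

ΔU = -109.2 m

At φ = -23.0057°, λ = -71.2519°: sin φ = -0.390823, cos φ = 0.920466, sin λ = -0.946941, cos λ = 0.321408.
ΔU = cos φ cos λ·ΔX + cos φ sin λ·ΔY + sin φ·ΔZ = (0.920466)(0.321408)(616.7) + (0.920466)(-0.946941)(395.8) + (-0.390823)(-136.4) = -109.23 m.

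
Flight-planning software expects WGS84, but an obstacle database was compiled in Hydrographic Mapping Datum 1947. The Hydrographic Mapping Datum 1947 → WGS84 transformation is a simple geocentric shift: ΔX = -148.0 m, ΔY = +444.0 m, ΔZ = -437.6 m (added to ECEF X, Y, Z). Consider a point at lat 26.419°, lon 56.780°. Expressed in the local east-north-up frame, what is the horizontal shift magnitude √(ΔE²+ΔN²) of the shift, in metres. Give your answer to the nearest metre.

At φ = 26.419°, λ = 56.780°: sin φ = 0.444932, cos φ = 0.895564, sin λ = 0.836573, cos λ = 0.547855.
ΔE = −sin λ·ΔX + cos λ·ΔY = −(0.836573)·(-148.0) + (0.547855)·(444.0) = 367.06 m.
ΔN = −sin φ cos λ·ΔX − sin φ sin λ·ΔY + cos φ·ΔZ = −(0.444932)(0.547855)(-148.0) − (0.444932)(0.836573)(444.0) + (0.895564)(-437.6) = -521.09 m.
Horizontal magnitude = √(ΔE² + ΔN²) = √(367.06² + (-521.09)²) = 637.39 m.

637 m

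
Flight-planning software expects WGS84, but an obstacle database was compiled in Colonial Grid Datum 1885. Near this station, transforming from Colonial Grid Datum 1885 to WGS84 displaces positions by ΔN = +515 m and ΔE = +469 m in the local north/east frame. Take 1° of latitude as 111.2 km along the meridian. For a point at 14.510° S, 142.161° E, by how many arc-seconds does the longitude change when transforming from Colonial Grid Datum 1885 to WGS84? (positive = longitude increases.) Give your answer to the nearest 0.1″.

Δλ = 15.7″

At latitude -14.510°, cos φ = 0.968104.
1° of longitude at this latitude = 111.2 × cos φ = 107.65 km, so Δλ = 469.0 / 107653.2 = 0.0043566° = 15.684″.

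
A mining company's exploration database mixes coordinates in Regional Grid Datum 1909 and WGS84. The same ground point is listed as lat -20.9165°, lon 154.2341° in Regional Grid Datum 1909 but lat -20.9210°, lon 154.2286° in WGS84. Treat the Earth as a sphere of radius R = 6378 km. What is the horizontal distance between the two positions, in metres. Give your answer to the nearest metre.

Δφ = -20.9210° − -20.9165° = -0.0045°; Δλ = 154.2286° − 154.2341° = -0.0055°.
1° along a meridian = πR/180 = 111317 m.
ΔN = Δφ × 111317 = -500.9 m; ΔE = Δλ × 111317 × cos(-20.9165°) = -0.0055 × 111317 × 0.934102 = -571.9 m.
Distance = √(ΔE² + ΔN²) = √((-571.9)² + (-500.9)²) = 760.3 m.

760 m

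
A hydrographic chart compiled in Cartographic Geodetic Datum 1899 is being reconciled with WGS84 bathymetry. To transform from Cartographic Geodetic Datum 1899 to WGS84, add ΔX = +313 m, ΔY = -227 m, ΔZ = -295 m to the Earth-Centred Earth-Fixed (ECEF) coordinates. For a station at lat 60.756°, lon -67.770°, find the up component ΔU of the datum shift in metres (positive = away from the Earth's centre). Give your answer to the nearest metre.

ΔU = -97 m

At φ = 60.756°, λ = -67.770°: sin φ = 0.872547, cos φ = 0.488530, sin λ = -0.925673, cos λ = 0.378326.
ΔU = cos φ cos λ·ΔX + cos φ sin λ·ΔY + sin φ·ΔZ = (0.488530)(0.378326)(313) + (0.488530)(-0.925673)(-227) + (0.872547)(-295) = -96.90 m.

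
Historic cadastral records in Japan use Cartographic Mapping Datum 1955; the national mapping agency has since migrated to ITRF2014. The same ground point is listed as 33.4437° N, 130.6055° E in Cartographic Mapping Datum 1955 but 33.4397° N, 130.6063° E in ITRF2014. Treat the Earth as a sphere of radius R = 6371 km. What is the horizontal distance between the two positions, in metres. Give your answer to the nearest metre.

451 m

Δφ = 33.4397° − 33.4437° = -0.0040°; Δλ = 130.6063° − 130.6055° = +0.0008°.
1° along a meridian = πR/180 = 111195 m.
ΔN = Δφ × 111195 = -444.8 m; ΔE = Δλ × 111195 × cos(33.4437°) = +0.0008 × 111195 × 0.834428 = 74.2 m.
Distance = √(ΔE² + ΔN²) = √(74.2² + (-444.8)²) = 450.9 m.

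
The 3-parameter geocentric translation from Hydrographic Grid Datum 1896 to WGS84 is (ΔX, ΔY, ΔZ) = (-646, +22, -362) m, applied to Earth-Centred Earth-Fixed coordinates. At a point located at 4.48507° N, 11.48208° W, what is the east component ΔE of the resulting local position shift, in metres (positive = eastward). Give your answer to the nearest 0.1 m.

ΔE = -107.0 m

At φ = 4.48507°, λ = -11.48208°: sin φ = 0.078199, cos φ = 0.996938, sin λ = -0.199061, cos λ = 0.979987.
ΔE = −sin λ·ΔX + cos λ·ΔY = −(-0.199061)·(-646) + (0.979987)·(22) = -107.03 m.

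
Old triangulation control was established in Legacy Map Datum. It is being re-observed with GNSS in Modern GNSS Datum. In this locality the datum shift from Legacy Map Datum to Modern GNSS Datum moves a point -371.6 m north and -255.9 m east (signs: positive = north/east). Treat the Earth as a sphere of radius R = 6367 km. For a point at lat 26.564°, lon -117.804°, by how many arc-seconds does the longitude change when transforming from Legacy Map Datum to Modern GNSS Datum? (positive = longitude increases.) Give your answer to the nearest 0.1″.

Δλ = -9.3″

At latitude 26.564°, cos φ = 0.894435.
One radian of longitude at latitude φ spans R cos φ, so Δλ = ΔE / (R cos φ) = -255.9 / (6367000 × 0.894435) = -4.4935e-05 rad = -9.269″.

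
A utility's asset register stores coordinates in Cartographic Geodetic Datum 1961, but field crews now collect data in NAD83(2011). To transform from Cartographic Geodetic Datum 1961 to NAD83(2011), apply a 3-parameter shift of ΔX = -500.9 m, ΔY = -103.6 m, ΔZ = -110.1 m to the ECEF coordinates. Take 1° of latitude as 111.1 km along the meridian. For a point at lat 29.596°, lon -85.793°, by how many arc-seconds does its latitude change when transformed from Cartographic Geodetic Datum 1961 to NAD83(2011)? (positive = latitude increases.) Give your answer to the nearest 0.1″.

sin φ = 0.493881, cos φ = 0.869529, sin λ = -0.997306, cos λ = 0.073360.
North component: ΔN = −sin φ cos λ·ΔX − sin φ sin λ·ΔY + cos φ·ΔZ = −(0.493881)(0.073360)(-500.9) − (0.493881)(-0.997306)(-103.6) + (0.869529)(-110.1) = -128.62 m.
1° of latitude spans 111100 m, so Δφ = -128.62 / 111100 × 3600 = -4.168″.

Δφ = -4.2″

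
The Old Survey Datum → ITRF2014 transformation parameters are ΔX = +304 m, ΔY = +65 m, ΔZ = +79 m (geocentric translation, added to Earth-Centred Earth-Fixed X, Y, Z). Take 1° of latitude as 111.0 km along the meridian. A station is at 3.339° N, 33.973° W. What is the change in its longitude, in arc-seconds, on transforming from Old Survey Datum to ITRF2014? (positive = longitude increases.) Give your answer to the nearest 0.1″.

Δλ = 7.3″

sin φ = 0.058244, cos φ = 0.998302, sin λ = -0.558802, cos λ = 0.829301.
East component: ΔE = −sin λ·ΔX + cos λ·ΔY = −(-0.558802)(304) + (0.829301)(65) = 223.78 m.
1° of latitude spans 111000 m; at latitude φ, 1° of longitude spans that × cos φ = 110811.6 m, so Δλ = 223.78 / 110811.6 × 3600 = 7.270″.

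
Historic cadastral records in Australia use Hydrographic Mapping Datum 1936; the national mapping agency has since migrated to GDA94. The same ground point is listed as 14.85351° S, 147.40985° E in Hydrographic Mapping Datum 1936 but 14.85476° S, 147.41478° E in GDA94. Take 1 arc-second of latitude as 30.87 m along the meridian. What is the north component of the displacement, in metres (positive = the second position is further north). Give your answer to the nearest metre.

ΔN = -139 m

Δφ = -14.85476° − -14.85351° = -0.00125°; Δλ = 147.41478° − 147.40985° = +0.00493°.
1° of latitude = 3600 × 30.87 = 111132 m.
ΔN = Δφ × 111132 = -138.9 m; ΔE = Δλ × 111132 × cos(-14.85351°) = +0.00493 × 111132 × 0.966584 = 529.6 m.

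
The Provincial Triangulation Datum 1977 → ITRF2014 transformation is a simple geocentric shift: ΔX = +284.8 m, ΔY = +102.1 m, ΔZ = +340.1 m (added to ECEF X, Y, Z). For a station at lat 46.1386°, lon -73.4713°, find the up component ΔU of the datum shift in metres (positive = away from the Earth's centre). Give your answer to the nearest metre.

The local up (radial) axis is (cos φ cos λ, cos φ sin λ, sin φ), giving ΔU = 56.143 − 67.823 + 245.218 = 233.54 m.

ΔU = 234 m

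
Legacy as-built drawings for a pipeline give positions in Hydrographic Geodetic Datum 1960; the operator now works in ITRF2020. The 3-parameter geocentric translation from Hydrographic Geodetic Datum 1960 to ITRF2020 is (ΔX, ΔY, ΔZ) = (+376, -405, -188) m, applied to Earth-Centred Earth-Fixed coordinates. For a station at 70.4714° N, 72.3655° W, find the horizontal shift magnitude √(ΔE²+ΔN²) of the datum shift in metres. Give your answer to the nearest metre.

The local east axis at (φ, λ) is (−sin λ, cos λ, 0), so ΔE = −sin(-72.3655°)·376 + cos(-72.3655°)·(-405) = 235.64 m.
The local north axis is (−sin φ cos λ, −sin φ sin λ, cos φ), giving ΔN = -107.354 − 363.765 − 62.844 = -533.96 m.
Horizontal magnitude = √(ΔE² + ΔN²) = √(235.64² + (-533.96)²) = 583.65 m.

584 m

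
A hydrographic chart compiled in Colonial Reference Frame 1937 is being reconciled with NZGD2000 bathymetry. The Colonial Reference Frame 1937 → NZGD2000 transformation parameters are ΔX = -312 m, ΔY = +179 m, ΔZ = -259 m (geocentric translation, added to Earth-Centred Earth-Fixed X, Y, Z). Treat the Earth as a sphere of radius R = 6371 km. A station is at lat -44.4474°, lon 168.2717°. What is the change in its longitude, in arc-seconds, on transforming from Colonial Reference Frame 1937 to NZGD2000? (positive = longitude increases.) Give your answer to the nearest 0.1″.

sin φ = -0.700254, cos φ = 0.713894, sin λ = 0.203271, cos λ = -0.979123.
East component: ΔE = −sin λ·ΔX + cos λ·ΔY = −(0.203271)(-312) + (-0.979123)(179) = -111.84 m.
1° of latitude spans πR/180 = 111195 m; at latitude φ, 1° of longitude spans that × cos φ = 79381.3 m, so Δλ = -111.84 / 79381.3 × 3600 = -5.072″.

Δλ = -5.1″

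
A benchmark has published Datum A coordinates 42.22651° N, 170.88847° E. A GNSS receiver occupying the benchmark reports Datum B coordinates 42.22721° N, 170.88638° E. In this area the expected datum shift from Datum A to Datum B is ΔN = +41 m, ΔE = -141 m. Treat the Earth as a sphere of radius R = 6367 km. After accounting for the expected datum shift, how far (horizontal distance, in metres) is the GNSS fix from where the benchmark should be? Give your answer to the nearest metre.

48 m

Observed coordinate differences: Δφ = +0.00070°, Δλ = -0.00209°.
Converting to metres (1° lat = 111125 m, cos φ = 0.740494): observed ΔN = 77.8 m, observed ΔE = -172.0 m.
Subtracting the expected shift leaves a residual of 77.8 − (41) = 36.8 m north and -172.0 − (-141) = -31.0 m east.
Residual distance = √(36.8² + (-31.0)²) = 48.1 m.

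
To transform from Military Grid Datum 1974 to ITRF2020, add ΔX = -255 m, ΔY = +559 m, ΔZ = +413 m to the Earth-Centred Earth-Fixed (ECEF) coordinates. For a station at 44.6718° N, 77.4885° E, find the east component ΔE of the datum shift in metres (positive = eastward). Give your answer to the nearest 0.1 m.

The local east axis at (φ, λ) is (−sin λ, cos λ, 0), so ΔE = −sin(77.4885°)·(-255) + cos(77.4885°)·559 = 370.04 m.

ΔE = 370.0 m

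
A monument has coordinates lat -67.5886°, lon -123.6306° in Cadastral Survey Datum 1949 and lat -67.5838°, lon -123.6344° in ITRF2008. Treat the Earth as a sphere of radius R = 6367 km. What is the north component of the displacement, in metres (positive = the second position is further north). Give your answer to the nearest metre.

ΔN = 533 m

Δφ = -67.5838° − -67.5886° = +0.0048°; Δλ = -123.6344° − -123.6306° = -0.0038°.
1° along a meridian = πR/180 = 111125 m.
ΔN = Δφ × 111125 = 533.4 m; ΔE = Δλ × 111125 × cos(-67.5886°) = -0.0038 × 111125 × 0.381254 = -161.0 m.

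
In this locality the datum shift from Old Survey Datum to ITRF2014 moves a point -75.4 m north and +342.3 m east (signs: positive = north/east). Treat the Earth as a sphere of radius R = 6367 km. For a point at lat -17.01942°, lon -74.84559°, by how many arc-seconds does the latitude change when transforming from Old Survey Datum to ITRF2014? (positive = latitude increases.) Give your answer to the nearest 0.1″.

On a sphere of radius R, 1 rad of latitude = R, so Δφ = ΔN / R = -75.4 / 6367000 = -1.1842e-05 rad = -2.443″.

Δφ = -2.4″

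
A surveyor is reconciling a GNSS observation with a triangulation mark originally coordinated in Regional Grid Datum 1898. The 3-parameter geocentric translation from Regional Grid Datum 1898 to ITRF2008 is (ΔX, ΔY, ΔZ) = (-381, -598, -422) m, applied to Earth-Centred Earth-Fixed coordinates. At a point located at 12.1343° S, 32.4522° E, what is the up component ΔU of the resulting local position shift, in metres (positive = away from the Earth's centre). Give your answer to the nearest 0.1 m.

At φ = -12.1343°, λ = 32.4522°: sin φ = -0.210204, cos φ = 0.977658, sin λ = 0.536596, cos λ = 0.843839.
ΔU = cos φ cos λ·ΔX + cos φ sin λ·ΔY + sin φ·ΔZ = (0.977658)(0.843839)(-381) + (0.977658)(0.536596)(-598) + (-0.210204)(-422) = -539.33 m.

ΔU = -539.3 m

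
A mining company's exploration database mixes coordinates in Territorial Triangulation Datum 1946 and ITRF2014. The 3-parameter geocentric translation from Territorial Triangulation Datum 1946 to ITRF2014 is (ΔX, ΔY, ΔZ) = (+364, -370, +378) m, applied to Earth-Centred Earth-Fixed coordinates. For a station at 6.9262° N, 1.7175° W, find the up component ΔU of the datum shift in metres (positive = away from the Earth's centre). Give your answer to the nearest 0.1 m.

ΔU = 417.8 m

The local up (radial) axis is (cos φ cos λ, cos φ sin λ, sin φ), giving ΔU = 361.181 + 11.009 + 45.583 = 417.77 m.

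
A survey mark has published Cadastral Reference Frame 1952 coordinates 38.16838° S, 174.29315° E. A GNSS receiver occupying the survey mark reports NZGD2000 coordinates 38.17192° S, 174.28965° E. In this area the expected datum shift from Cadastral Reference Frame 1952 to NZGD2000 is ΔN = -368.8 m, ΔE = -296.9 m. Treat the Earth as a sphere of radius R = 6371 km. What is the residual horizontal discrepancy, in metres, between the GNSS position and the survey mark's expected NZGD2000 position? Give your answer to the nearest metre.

Observed coordinate differences: Δφ = -0.00354°, Δλ = -0.00350°.
Converting to metres (1° lat = 111195 m, cos φ = 0.786198): observed ΔN = -393.6 m, observed ΔE = -306.0 m.
Subtracting the expected shift leaves a residual of -393.6 − (-368.8) = -24.8 m north and -306.0 − (-296.9) = -9.1 m east.
Residual distance = √((-24.8)² + (-9.1)²) = 26.4 m.

26 m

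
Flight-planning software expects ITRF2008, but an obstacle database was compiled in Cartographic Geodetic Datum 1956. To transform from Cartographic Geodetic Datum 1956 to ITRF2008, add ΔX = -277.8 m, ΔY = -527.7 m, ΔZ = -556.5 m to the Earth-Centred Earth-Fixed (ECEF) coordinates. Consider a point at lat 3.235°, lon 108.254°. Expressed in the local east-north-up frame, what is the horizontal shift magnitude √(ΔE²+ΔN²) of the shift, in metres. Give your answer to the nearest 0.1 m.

683.7 m

At φ = 3.235°, λ = 108.254°: sin φ = 0.056431, cos φ = 0.998406, sin λ = 0.949677, cos λ = -0.313230.
ΔE = −sin λ·ΔX + cos λ·ΔY = −(0.949677)·(-277.8) + (-0.313230)·(-527.7) = 429.11 m.
ΔN = −sin φ cos λ·ΔX − sin φ sin λ·ΔY + cos φ·ΔZ = −(0.056431)(-0.313230)(-277.8) − (0.056431)(0.949677)(-527.7) + (0.998406)(-556.5) = -532.24 m.
Horizontal magnitude = √(ΔE² + ΔN²) = √(429.11² + (-532.24)²) = 683.68 m.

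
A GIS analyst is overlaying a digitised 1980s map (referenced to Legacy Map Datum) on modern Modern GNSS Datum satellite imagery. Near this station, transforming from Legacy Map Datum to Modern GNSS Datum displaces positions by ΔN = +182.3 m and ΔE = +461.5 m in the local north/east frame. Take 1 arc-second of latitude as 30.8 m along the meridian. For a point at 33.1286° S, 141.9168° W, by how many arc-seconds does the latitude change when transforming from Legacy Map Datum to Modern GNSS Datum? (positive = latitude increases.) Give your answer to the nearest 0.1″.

1″ of latitude = 30.80 m, so Δφ = 182.3 / 30.80 = 5.919″.

Δφ = 5.9″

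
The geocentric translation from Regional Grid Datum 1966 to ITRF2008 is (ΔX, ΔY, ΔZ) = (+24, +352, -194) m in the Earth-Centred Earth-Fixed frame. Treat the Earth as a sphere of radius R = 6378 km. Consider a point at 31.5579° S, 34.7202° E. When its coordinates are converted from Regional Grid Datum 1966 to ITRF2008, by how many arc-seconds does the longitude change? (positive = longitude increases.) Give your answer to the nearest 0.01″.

sin φ = -0.523360, cos φ = 0.852112, sin λ = 0.569569, cos λ = 0.821943.
East component: ΔE = −sin λ·ΔX + cos λ·ΔY = −(0.569569)(24) + (0.821943)(352) = 275.65 m.
1° of latitude spans πR/180 = 111317 m; at latitude φ, 1° of longitude spans that × cos φ = 94854.6 m, so Δλ = 275.65 / 94854.6 × 3600 = 10.462″.

Δλ = 10.46″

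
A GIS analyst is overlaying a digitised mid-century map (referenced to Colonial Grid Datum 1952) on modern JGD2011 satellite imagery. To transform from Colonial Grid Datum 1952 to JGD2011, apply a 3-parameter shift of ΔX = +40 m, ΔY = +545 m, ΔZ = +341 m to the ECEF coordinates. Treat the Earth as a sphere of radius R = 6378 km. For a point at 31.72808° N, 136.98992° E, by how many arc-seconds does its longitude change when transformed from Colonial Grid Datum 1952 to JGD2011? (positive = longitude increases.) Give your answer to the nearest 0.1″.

sin φ = 0.525889, cos φ = 0.850553, sin λ = 0.682127, cos λ = -0.731234.
East component: ΔE = −sin λ·ΔX + cos λ·ΔY = −(0.682127)(40) + (-0.731234)(545) = -425.81 m.
1° of latitude spans πR/180 = 111317 m; at latitude φ, 1° of longitude spans that × cos φ = 94681.1 m, so Δλ = -425.81 / 94681.1 × 3600 = -16.190″.

Δλ = -16.2″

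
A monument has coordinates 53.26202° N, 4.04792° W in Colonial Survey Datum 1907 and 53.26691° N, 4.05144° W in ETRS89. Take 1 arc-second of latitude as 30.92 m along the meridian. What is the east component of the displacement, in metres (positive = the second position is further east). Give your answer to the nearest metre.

Δφ = 53.26691° − 53.26202° = +0.00489°; Δλ = -4.05144° − -4.04792° = -0.00352°.
1° of latitude = 3600 × 30.92 = 111312 m.
ΔN = Δφ × 111312 = 544.3 m; ΔE = Δλ × 111312 × cos(53.26202°) = -0.00352 × 111312 × 0.598156 = -234.4 m.

ΔE = -234 m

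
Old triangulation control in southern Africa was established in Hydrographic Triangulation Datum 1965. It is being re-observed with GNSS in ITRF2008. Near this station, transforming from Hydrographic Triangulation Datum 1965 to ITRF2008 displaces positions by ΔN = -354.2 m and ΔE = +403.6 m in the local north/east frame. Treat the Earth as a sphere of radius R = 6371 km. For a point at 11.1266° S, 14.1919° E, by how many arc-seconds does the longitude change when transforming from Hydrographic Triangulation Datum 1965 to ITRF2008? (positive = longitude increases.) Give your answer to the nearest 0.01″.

Δλ = 13.32″

At latitude -11.1266°, cos φ = 0.981203.
One radian of longitude at latitude φ spans R cos φ, so Δλ = ΔE / (R cos φ) = 403.6 / (6371000 × 0.981203) = 6.4563e-05 rad = 13.317″.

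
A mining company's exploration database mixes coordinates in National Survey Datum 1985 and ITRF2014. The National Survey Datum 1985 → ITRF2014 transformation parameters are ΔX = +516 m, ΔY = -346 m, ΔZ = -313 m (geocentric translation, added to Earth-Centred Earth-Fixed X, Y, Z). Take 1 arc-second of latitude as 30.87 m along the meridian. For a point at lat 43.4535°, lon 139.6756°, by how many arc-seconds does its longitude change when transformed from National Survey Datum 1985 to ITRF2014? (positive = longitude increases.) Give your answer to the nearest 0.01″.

Δλ = -3.13″

sin φ = 0.687766, cos φ = 0.725933, sin λ = 0.647115, cos λ = -0.762393.
East component: ΔE = −sin λ·ΔX + cos λ·ΔY = −(0.647115)(516) + (-0.762393)(-346) = -70.12 m.
1° of latitude spans 3600 × 30.87 = 111132 m; at latitude φ, 1° of longitude spans that × cos φ = 80674.4 m, so Δλ = -70.12 / 80674.4 × 3600 = -3.129″.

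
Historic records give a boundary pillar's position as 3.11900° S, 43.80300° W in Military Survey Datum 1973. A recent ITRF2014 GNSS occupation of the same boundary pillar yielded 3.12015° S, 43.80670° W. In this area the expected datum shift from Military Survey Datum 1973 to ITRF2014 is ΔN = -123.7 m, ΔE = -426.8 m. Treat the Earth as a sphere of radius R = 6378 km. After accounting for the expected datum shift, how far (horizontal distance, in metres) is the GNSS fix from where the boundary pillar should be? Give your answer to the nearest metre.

Observed coordinate differences: Δφ = -0.00115°, Δλ = -0.00370°.
Converting to metres (1° lat = 111317 m, cos φ = 0.998519): observed ΔN = -128.0 m, observed ΔE = -411.3 m.
Subtracting the expected shift leaves a residual of -128.0 − (-123.7) = -4.3 m north and -411.3 − (-426.8) = 15.5 m east.
Residual distance = √((-4.3)² + 15.5²) = 16.1 m.

16 m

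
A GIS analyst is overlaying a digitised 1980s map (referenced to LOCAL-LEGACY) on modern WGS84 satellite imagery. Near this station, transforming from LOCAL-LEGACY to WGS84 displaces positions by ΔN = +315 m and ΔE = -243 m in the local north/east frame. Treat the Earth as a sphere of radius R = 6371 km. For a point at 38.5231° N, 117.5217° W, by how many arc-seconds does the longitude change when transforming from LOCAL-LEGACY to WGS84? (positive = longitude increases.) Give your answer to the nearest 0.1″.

Δλ = -10.1″

At latitude 38.5231°, cos φ = 0.782357.
One radian of longitude at latitude φ spans R cos φ, so Δλ = ΔE / (R cos φ) = -243.0 / (6371000 × 0.782357) = -4.8752e-05 rad = -10.056″.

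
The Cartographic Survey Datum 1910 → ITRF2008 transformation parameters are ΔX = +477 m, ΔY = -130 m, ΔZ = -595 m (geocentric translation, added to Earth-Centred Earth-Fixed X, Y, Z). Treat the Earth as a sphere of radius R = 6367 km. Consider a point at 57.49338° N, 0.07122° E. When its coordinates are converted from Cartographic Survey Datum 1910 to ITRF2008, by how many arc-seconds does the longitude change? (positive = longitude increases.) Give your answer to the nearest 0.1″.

Δλ = -7.9″

sin φ = 0.843329, cos φ = 0.537397, sin λ = 0.001243, cos λ = 0.999999.
East component: ΔE = −sin λ·ΔX + cos λ·ΔY = −(0.001243)(477) + (0.999999)(-130) = -130.59 m.
1° of latitude spans πR/180 = 111125 m; at latitude φ, 1° of longitude spans that × cos φ = 59718.3 m, so Δλ = -130.59 / 59718.3 × 3600 = -7.873″.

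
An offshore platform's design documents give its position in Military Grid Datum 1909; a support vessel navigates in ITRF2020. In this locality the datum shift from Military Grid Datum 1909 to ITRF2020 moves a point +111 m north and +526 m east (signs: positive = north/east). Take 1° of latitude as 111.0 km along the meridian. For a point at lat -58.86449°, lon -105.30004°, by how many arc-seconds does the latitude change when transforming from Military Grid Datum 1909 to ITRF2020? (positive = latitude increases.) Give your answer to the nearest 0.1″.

1° of latitude = 111.0 km, so Δφ = 111.0 / 111000 = 0.0010000° = 3.600″.

Δφ = 3.6″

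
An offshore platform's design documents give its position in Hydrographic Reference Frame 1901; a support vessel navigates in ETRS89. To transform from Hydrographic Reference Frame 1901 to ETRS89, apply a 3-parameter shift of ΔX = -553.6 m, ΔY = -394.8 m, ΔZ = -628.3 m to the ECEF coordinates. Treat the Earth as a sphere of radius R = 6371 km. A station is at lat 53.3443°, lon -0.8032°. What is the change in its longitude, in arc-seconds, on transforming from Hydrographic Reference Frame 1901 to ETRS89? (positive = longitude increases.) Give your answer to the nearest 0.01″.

Δλ = -21.83″

sin φ = 0.802237, cos φ = 0.597005, sin λ = -0.014018, cos λ = 0.999902.
East component: ΔE = −sin λ·ΔX + cos λ·ΔY = −(-0.014018)(-553.6) + (0.999902)(-394.8) = -402.52 m.
1° of latitude spans πR/180 = 111195 m; at latitude φ, 1° of longitude spans that × cos φ = 66383.9 m, so Δλ = -402.52 / 66383.9 × 3600 = -21.829″.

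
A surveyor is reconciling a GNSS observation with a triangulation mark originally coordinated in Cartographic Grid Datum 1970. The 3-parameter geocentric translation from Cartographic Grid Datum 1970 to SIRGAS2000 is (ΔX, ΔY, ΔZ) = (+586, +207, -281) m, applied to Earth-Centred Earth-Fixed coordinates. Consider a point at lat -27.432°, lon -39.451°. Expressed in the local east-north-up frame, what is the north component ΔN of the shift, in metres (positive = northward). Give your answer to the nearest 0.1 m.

ΔN = -101.5 m

At φ = -27.432°, λ = -39.451°: sin φ = -0.460696, cos φ = 0.887558, sin λ = -0.635418, cos λ = 0.772168.
ΔN = −sin φ cos λ·ΔX − sin φ sin λ·ΔY + cos φ·ΔZ = −(-0.460696)(0.772168)(586) − (-0.460696)(-0.635418)(207) + (0.887558)(-281) = -101.54 m.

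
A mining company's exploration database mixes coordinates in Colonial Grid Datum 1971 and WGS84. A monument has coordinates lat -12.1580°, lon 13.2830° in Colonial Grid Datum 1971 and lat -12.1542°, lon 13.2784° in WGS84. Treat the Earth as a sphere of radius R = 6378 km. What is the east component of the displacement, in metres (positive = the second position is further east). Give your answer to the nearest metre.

Δφ = -12.1542° − -12.1580° = +0.0038°; Δλ = 13.2784° − 13.2830° = -0.0046°.
1° along a meridian = πR/180 = 111317 m.
ΔN = Δφ × 111317 = 423.0 m; ΔE = Δλ × 111317 × cos(-12.1580°) = -0.0046 × 111317 × 0.977571 = -500.6 m.

ΔE = -501 m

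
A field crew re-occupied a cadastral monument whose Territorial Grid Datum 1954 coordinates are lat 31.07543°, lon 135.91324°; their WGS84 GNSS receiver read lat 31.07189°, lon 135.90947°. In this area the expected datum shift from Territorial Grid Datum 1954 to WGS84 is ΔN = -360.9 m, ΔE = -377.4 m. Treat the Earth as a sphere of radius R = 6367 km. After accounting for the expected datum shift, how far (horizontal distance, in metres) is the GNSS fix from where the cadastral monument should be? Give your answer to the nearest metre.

37 m

Observed coordinate differences: Δφ = -0.00354°, Δλ = -0.00377°.
Converting to metres (1° lat = 111125 m, cos φ = 0.856489): observed ΔN = -393.4 m, observed ΔE = -358.8 m.
Subtracting the expected shift leaves a residual of -393.4 − (-360.9) = -32.5 m north and -358.8 − (-377.4) = 18.6 m east.
Residual distance = √((-32.5)² + 18.6²) = 37.4 m.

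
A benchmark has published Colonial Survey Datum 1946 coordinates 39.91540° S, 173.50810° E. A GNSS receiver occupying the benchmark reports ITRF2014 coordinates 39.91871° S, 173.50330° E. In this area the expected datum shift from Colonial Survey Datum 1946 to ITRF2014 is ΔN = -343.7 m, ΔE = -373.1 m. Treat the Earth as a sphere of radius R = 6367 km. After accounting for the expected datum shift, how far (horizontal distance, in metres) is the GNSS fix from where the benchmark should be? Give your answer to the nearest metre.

Observed coordinate differences: Δφ = -0.00331°, Δλ = -0.00480°.
Converting to metres (1° lat = 111125 m, cos φ = 0.766993): observed ΔN = -367.8 m, observed ΔE = -409.1 m.
Subtracting the expected shift leaves a residual of -367.8 − (-343.7) = -24.1 m north and -409.1 − (-373.1) = -36.0 m east.
Residual distance = √((-24.1)² + (-36.0)²) = 43.3 m.

43 m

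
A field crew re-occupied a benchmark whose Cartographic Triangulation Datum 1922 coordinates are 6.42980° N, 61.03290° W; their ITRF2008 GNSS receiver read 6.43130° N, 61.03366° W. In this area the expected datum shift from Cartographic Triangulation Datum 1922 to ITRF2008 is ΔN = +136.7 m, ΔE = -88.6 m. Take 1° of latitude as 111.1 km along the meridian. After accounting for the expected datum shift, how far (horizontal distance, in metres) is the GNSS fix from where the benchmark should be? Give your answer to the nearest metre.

Observed coordinate differences: Δφ = +0.00150°, Δλ = -0.00076°.
Converting to metres (1° lat = 111100 m, cos φ = 0.993710): observed ΔN = 166.7 m, observed ΔE = -83.9 m.
Subtracting the expected shift leaves a residual of 166.7 − (136.7) = 30.0 m north and -83.9 − (-88.6) = 4.7 m east.
Residual distance = √(30.0² + 4.7²) = 30.3 m.

30 m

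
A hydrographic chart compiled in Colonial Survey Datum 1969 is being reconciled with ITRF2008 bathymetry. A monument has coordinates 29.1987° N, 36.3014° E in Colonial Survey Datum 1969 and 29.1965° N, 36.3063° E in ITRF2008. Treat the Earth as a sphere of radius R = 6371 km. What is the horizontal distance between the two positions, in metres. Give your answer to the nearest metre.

Δφ = 29.1965° − 29.1987° = -0.0022°; Δλ = 36.3063° − 36.3014° = +0.0049°.
1° along a meridian = πR/180 = 111195 m.
ΔN = Δφ × 111195 = -244.6 m; ΔE = Δλ × 111195 × cos(29.1987°) = +0.0049 × 111195 × 0.872933 = 475.6 m.
Distance = √(ΔE² + ΔN²) = √(475.6² + (-244.6)²) = 534.8 m.

535 m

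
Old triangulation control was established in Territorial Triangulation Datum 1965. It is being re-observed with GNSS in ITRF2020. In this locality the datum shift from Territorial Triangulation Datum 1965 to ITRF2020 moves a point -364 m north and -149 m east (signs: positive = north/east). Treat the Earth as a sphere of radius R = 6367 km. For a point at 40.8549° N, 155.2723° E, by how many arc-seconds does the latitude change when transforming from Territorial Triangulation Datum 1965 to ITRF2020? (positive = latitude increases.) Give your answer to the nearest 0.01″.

On a sphere of radius R, 1 rad of latitude = R, so Δφ = ΔN / R = -364.0 / 6367000 = -5.7170e-05 rad = -11.792″.

Δφ = -11.79″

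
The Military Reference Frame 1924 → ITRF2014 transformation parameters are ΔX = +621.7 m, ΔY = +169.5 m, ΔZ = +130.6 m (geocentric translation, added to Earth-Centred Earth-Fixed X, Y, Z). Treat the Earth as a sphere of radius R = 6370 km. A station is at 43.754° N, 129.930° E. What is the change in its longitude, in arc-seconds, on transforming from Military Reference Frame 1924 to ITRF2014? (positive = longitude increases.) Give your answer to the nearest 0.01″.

sin φ = 0.691563, cos φ = 0.722316, sin λ = 0.766829, cos λ = -0.641851.
East component: ΔE = −sin λ·ΔX + cos λ·ΔY = −(0.766829)(621.7) + (-0.641851)(169.5) = -585.53 m.
1° of latitude spans πR/180 = 111177 m; at latitude φ, 1° of longitude spans that × cos φ = 80305.2 m, so Δλ = -585.53 / 80305.2 × 3600 = -26.249″.

Δλ = -26.25″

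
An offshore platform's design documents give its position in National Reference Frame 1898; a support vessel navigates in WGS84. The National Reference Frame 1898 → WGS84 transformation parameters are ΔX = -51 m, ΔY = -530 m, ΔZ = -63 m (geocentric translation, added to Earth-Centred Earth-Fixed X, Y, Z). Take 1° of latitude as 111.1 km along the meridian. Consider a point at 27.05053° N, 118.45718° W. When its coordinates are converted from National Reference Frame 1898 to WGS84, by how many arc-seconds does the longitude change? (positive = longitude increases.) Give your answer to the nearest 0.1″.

Δλ = 7.6″

sin φ = 0.454776, cos φ = 0.890606, sin λ = -0.879173, cos λ = -0.476502.
East component: ΔE = −sin λ·ΔX + cos λ·ΔY = −(-0.879173)(-51) + (-0.476502)(-530) = 207.71 m.
1° of latitude spans 111100 m; at latitude φ, 1° of longitude spans that × cos φ = 98946.3 m, so Δλ = 207.71 / 98946.3 × 3600 = 7.557″.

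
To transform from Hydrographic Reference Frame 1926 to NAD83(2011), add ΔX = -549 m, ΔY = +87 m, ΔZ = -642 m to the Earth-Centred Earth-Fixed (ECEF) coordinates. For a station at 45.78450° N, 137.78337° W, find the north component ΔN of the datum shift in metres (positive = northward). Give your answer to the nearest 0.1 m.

At φ = 45.78450°, λ = -137.78337°: sin φ = 0.716722, cos φ = 0.697359, sin λ = -0.671936, cos λ = -0.740610.
ΔN = −sin φ cos λ·ΔX − sin φ sin λ·ΔY + cos φ·ΔZ = −(0.716722)(-0.740610)(-549) − (0.716722)(-0.671936)(87) + (0.697359)(-642) = -697.22 m.

ΔN = -697.2 m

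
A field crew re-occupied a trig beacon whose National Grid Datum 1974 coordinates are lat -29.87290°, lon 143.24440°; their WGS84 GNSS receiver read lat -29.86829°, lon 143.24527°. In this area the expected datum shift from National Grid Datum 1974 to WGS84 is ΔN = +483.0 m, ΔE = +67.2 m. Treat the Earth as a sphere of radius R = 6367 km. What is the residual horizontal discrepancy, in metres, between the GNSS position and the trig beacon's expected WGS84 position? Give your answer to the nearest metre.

34 m

Observed coordinate differences: Δφ = +0.00461°, Δλ = +0.00087°.
Converting to metres (1° lat = 111125 m, cos φ = 0.867132): observed ΔN = 512.3 m, observed ΔE = 83.8 m.
Subtracting the expected shift leaves a residual of 512.3 − (483.0) = 29.3 m north and 83.8 − (67.2) = 16.6 m east.
Residual distance = √(29.3² + 16.6²) = 33.7 m.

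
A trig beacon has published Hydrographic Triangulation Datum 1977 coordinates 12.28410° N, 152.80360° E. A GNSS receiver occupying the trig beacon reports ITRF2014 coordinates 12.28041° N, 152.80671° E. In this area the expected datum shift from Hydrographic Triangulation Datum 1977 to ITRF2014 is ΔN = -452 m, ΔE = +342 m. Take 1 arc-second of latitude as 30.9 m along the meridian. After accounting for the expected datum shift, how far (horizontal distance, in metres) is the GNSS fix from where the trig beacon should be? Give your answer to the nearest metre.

42 m

Observed coordinate differences: Δφ = -0.00369°, Δλ = +0.00311°.
Converting to metres (1° lat = 111240 m, cos φ = 0.977105): observed ΔN = -410.5 m, observed ΔE = 338.0 m.
Subtracting the expected shift leaves a residual of -410.5 − (-452) = 41.5 m north and 338.0 − (342) = -4.0 m east.
Residual distance = √(41.5² + (-4.0)²) = 41.7 m.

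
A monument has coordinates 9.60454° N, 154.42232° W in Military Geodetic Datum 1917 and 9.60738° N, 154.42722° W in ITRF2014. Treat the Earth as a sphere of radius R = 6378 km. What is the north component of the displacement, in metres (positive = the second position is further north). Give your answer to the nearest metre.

Δφ = 9.60738° − 9.60454° = +0.00284°; Δλ = -154.42722° − -154.42232° = -0.00490°.
1° along a meridian = πR/180 = 111317 m.
ΔN = Δφ × 111317 = 316.1 m; ΔE = Δλ × 111317 × cos(9.60454°) = -0.00490 × 111317 × 0.985983 = -537.8 m.

ΔN = 316 m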